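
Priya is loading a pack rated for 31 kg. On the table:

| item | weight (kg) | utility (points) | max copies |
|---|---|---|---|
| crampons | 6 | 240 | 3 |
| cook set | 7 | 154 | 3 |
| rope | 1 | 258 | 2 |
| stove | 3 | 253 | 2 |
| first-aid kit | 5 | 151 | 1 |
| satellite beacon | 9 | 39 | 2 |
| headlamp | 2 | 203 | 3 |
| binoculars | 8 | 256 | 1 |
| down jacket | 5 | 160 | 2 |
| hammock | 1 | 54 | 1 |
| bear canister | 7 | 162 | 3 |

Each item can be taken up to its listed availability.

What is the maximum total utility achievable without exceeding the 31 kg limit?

Taking the top-ratio items first gives 2×crampons + 2×rope + 2×stove + 3×headlamp + hammock for 2165 (27 kg).
The 1 kg tied up in hammock is better spent on down jacket — total rises to 2271 (31 kg).
That's the maximum — no swap from here does better than 2271.

2271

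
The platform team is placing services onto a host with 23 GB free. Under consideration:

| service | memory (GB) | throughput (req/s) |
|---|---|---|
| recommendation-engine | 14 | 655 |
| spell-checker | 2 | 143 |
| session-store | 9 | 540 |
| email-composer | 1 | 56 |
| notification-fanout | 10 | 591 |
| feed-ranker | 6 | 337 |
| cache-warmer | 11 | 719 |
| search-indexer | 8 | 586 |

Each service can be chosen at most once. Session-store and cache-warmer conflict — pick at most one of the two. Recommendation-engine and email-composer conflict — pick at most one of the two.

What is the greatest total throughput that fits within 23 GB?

Spell-checker + email-composer + cache-warmer + search-indexer uses 22 of the 23 GB and totals 1504.
Runner-up session-store + feed-ranker + search-indexer tops out at 1463.

1504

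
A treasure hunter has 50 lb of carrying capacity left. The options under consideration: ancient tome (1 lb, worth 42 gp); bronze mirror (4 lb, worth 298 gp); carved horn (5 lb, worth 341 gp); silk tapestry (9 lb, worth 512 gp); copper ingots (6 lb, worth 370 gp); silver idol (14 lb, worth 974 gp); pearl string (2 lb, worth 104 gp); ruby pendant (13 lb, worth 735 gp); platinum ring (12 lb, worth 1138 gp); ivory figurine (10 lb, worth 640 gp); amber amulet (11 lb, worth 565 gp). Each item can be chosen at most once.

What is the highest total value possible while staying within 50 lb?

3633

Taking the top-ratio items first gives ancient tome + bronze mirror + carved horn + silver idol + pearl string + platinum ring + ivory figurine for 3537 (48 lb).
Reworking the packing: bronze mirror + carved horn + silk tapestry + copper ingots + silver idol + platinum ring uses 50 lb and improves the total to 3633.
Next best is ancient tome + carved horn + copper ingots + silver idol + pearl string + platinum ring + ivory figurine at 3609 (50 lb) — short by 24.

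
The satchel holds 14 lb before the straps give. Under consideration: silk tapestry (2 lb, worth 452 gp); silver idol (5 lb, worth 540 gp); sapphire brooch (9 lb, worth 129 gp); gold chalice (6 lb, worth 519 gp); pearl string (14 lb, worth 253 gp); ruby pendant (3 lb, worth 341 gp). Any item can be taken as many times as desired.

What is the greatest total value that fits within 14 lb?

3164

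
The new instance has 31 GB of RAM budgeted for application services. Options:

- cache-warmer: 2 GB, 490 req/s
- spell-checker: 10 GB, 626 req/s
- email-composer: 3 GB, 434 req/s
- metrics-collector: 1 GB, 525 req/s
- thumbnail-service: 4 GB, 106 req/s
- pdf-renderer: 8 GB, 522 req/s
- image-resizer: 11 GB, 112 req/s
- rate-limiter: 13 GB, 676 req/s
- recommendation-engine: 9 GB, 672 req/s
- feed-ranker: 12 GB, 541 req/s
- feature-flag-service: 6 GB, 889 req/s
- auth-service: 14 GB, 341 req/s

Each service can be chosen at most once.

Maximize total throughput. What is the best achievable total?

3636

Taking the top-ratio services first gives cache-warmer + email-composer + metrics-collector + pdf-renderer + recommendation-engine + feature-flag-service for 3532 (29 GB).
Dropping pdf-renderer frees 8 GB; slotting in spell-checker (10 GB) lifts the total to 3636 at 31 GB.
That's the maximum — no swap from here does better than 3636.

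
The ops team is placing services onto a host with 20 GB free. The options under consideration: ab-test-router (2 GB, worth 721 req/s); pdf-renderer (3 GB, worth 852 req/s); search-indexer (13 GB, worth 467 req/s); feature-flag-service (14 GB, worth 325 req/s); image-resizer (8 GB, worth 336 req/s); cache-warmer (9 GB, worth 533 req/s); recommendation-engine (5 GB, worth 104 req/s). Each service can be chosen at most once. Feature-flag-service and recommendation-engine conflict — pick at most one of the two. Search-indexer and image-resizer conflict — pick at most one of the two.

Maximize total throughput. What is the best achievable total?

2210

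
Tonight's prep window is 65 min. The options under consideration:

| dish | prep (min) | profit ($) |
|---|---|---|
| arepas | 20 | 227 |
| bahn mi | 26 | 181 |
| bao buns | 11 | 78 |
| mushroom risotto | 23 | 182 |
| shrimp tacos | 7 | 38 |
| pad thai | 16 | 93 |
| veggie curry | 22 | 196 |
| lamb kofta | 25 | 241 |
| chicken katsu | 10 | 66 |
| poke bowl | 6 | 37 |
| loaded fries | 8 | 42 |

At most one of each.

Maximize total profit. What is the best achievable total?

605

Density check — arepas 11.35, lamb kofta 9.64, veggie curry 8.91, mushroom risotto 7.91 are the best per min.
Filling by ratio: arepas + bao buns + lamb kofta + poke bowl for 583, with 3 min left unused.
Using the slack differently, arepas + mushroom risotto + veggie curry comes to 605 at 65 min.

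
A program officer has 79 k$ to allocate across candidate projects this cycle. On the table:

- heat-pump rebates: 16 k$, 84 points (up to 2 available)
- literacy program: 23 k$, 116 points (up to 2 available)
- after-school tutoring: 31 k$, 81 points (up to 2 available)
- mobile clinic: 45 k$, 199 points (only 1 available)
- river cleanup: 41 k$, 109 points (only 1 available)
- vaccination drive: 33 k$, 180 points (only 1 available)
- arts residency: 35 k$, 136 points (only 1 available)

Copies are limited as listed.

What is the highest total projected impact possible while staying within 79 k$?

Taking the top-ratio projects first gives 2×heat-pump rebates + vaccination drive for 348 (65 k$).
Dropping 2×heat-pump rebates frees 32 k$; slotting in 2×literacy program (46 k$) lifts the total to 412 at 79 k$.
Nothing else within 79 k$ beats 412.

412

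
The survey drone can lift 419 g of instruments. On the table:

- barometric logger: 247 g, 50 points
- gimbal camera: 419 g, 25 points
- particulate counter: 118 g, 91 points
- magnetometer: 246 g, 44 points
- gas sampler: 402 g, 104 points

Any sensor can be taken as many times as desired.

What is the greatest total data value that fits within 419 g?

273

Ranking by ratio (data value/g): particulate counter 0.77, gas sampler 0.26, barometric logger 0.20, magnetometer 0.18.
3×particulate counter uses 354 of the 419 g and totals 273.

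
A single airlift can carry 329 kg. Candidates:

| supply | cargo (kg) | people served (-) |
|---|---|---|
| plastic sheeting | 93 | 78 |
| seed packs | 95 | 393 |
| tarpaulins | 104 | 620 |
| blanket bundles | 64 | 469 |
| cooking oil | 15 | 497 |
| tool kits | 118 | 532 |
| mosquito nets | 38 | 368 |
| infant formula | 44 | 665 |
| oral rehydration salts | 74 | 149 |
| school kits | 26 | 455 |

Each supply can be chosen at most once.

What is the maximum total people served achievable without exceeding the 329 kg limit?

3074

Taking tarpaulins + blanket bundles + cooking oil + mosquito nets + infant formula + school kits: 291 kg used, 3074 in people served.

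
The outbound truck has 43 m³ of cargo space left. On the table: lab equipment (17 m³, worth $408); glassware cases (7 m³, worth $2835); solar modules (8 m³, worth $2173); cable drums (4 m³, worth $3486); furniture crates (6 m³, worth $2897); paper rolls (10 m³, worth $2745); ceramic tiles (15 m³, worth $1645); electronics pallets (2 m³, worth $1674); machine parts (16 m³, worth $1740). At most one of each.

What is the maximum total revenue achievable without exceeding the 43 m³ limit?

15810

Density check — cable drums 871.50, electronics pallets 837.00, furniture crates 482.83, glassware cases 405.00 are the best per m³.
The ratio ordering already packs tightly: glassware cases + solar modules + cable drums + furniture crates + paper rolls + electronics pallets, 37 m³, 15810.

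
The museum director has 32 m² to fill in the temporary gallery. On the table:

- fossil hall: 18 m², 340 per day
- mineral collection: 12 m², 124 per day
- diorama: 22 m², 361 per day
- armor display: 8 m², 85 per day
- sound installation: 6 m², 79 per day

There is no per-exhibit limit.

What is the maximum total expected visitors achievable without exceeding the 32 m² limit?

504

The ratio heuristic lands on fossil hall + 2×sound installation (498) but leaves 2 m² idle.
Dropping sound installation frees 6 m²; slotting in armor display (8 m²) lifts the total to 504 at 32 m².
That's the maximum — no swap from here does better than 504.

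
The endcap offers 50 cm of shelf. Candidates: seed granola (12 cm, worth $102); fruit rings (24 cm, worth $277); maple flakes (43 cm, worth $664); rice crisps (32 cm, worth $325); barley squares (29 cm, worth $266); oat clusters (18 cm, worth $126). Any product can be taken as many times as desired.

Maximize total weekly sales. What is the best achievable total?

664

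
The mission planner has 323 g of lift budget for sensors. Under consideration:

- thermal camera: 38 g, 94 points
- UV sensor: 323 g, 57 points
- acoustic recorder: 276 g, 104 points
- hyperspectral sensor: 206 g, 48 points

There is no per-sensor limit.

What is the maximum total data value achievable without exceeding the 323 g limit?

The ratio ordering already packs tightly: 8×thermal camera, 304 g, 752.

752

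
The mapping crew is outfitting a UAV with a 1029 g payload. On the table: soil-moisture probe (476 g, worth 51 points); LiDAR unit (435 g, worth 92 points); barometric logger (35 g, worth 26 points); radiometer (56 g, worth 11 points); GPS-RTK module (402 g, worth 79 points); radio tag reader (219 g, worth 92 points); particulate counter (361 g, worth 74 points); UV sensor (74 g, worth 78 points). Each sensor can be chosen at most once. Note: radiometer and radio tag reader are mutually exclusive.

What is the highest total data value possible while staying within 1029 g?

288

Ranking by ratio (data value/g): UV sensor 1.05, barometric logger 0.74, radio tag reader 0.42, LiDAR unit 0.21.
Taking LiDAR unit + barometric logger + radio tag reader + UV sensor: 763 g used, 288 in data value.
That's the maximum — no feasible swap from here does better than 288.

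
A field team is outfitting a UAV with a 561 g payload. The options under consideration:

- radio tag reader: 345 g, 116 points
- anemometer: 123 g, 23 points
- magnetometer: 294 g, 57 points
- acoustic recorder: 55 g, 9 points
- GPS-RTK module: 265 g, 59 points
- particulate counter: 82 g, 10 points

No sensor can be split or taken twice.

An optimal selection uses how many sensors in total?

Best achievable data value is 149.
For example radio tag reader + anemometer + particulate counter achieves it, using 550 g.
Every optimal selection uses 3 sensors.

3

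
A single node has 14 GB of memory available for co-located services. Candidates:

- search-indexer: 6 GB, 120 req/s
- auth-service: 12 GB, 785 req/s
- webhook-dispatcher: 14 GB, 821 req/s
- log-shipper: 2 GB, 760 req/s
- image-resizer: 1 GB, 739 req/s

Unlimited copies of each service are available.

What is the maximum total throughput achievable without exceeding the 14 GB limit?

The ratio ordering already packs tightly: 14×image-resizer, 14 GB, 10346.
That's the maximum — no swap from here does better than 10346.

10346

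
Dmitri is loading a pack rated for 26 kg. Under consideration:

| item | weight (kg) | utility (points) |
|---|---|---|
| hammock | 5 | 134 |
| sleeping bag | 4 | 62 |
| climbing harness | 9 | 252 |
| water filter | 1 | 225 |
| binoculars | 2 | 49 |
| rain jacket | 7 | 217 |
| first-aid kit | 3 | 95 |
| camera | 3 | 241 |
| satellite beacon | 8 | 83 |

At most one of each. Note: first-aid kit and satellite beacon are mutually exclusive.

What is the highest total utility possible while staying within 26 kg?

1079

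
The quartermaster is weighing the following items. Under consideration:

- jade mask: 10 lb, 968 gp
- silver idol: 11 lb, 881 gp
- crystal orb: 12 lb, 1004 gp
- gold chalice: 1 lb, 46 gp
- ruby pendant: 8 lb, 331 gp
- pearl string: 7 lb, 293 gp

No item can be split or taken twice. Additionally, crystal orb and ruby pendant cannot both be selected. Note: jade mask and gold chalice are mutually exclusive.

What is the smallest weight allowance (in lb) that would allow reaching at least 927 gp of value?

Minimise lb subject to total value ≥ 927.
Taking jade mask gives 968 (≥ 927) for 10 lb.
Any bundle with less than 10 lb falls short of 927.

10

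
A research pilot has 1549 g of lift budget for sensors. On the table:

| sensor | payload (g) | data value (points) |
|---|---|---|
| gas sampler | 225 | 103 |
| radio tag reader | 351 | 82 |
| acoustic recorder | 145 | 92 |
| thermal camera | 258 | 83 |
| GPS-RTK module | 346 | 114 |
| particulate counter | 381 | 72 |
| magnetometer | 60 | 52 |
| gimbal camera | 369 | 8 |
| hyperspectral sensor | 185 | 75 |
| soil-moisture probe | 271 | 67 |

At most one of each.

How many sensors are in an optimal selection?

7

The maximum data value within 1549 g is 586.
One optimal bundle: gas sampler + acoustic recorder + thermal camera + GPS-RTK module + magnetometer + hyperspectral sensor + soil-moisture probe (1490 g).
All optima have 7 sensors.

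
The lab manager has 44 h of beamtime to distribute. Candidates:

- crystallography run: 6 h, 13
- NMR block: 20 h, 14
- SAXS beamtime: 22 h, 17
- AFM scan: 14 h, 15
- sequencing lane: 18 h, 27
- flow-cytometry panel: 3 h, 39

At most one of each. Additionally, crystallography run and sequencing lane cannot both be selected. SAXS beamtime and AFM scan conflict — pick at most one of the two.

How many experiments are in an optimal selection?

3

Optimal total is 83.
One optimal bundle: SAXS beamtime + sequencing lane + flow-cytometry panel (43 h).
All optima have 3 experiments.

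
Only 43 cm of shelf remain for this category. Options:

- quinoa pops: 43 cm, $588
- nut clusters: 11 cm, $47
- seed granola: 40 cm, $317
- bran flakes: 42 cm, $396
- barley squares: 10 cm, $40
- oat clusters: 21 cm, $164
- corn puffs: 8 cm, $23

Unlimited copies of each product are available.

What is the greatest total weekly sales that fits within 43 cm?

588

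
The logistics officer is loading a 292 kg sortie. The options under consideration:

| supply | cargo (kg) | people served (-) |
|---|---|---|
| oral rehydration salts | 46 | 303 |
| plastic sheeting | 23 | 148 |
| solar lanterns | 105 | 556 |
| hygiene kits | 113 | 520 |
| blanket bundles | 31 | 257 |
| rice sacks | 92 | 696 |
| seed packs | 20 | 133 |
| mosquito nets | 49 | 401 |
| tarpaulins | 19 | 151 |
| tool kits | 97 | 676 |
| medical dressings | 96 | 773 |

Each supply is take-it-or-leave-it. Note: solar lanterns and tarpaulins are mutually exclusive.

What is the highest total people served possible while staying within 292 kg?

2278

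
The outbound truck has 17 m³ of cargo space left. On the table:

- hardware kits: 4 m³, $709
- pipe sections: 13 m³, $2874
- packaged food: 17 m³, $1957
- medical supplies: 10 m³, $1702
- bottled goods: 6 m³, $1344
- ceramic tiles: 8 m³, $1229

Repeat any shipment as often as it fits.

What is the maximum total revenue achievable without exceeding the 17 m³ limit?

3583

Taking the top-ratio shipments first gives hardware kits + 2×bottled goods for 3397 (16 m³).
Dropping 2×bottled goods frees 12 m³; slotting in pipe sections (13 m³) lifts the total to 3583 at 17 m³.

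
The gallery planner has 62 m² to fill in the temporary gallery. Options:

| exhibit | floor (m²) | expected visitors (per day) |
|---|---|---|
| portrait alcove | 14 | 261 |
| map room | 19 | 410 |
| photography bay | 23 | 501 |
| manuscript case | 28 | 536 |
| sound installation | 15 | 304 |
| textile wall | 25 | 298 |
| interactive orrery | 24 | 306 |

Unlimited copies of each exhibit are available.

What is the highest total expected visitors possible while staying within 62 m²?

1321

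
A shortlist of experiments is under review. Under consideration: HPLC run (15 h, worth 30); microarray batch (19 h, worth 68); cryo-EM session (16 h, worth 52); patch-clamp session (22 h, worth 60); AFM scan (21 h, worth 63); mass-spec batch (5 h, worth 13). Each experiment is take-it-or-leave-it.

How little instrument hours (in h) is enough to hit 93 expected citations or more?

34

Look for the lowest-instrument combination reaching 93.
HPLC run + microarray batch: 98 expected citations at 34 h.
Any bundle with less than 34 h falls short of 93.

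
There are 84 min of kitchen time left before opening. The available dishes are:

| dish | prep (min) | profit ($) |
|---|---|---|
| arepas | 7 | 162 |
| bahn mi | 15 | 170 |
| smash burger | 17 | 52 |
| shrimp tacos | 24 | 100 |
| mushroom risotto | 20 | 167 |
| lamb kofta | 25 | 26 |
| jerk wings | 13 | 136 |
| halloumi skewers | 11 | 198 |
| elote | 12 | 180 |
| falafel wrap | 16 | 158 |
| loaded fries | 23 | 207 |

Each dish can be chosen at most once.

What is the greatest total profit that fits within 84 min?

1075

Ranking by ratio (profit/min): arepas 23.14, halloumi skewers 18.00, elote 15.00.
Filling by ratio: arepas + bahn mi + jerk wings + halloumi skewers + elote + falafel wrap for 1004, with 10 min left unused.
The 13 min tied up in jerk wings is better spent on loaded fries — total rises to 1075 (84 min).
Next best is arepas + bahn mi + jerk wings + halloumi skewers + elote + loaded fries at 1053 (81 min) — short by 22.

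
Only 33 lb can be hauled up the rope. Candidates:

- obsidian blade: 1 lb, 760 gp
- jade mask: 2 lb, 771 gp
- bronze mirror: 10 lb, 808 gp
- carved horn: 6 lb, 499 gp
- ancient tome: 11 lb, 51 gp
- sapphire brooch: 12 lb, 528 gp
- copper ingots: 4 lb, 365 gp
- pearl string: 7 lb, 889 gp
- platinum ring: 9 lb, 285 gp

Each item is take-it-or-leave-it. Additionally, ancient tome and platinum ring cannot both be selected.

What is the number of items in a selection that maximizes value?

6

The maximum value within 33 lb is 4092.
obsidian blade + jade mask + bronze mirror + carved horn + copper ingots + pearl string hits 4092 at 30 lb.
Every optimal selection uses 6 items.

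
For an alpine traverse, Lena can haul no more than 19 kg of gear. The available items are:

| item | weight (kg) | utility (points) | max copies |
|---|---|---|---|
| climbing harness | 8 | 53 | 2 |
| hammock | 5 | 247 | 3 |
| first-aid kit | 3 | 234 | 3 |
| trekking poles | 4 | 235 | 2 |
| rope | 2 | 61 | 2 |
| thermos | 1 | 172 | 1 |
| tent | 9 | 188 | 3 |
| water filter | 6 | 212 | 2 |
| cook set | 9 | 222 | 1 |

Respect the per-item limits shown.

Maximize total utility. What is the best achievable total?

By utility per kg: thermos 172.00, first-aid kit 78.00, trekking poles 58.75, hammock 49.40 lead.
Filling by ratio: 3×first-aid kit + 2×trekking poles + thermos for 1344, with 1 kg left unused.
The 4 kg tied up in trekking poles is better spent on hammock — total rises to 1356 (19 kg).
Every other selection either busts 19 kg or exceeds an availability limit or fails to beat 1356.

1356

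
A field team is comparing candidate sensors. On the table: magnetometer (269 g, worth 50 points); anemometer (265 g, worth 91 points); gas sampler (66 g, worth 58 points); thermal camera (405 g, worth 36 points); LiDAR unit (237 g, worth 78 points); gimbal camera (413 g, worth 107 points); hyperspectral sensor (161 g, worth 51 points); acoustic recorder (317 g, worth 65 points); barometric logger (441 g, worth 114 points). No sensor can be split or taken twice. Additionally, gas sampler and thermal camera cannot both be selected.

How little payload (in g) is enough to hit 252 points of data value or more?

729

Look for the lowest-payload combination reaching 252.
anemometer + gas sampler + LiDAR unit + hyperspectral sensor reaches 278 using 729 g.
No combination under 729 g hits 252.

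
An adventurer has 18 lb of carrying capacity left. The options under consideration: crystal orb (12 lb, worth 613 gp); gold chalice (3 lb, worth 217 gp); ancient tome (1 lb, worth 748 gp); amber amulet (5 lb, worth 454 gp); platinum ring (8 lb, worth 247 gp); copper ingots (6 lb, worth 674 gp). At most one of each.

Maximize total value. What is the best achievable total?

Ranking by ratio (value/lb): ancient tome 748.00, copper ingots 112.33, amber amulet 90.80.
The ratio ordering already packs tightly: gold chalice + ancient tome + amber amulet + copper ingots, 15 lb, 2093.
That's the maximum — no swap from here does better than 2093.

2093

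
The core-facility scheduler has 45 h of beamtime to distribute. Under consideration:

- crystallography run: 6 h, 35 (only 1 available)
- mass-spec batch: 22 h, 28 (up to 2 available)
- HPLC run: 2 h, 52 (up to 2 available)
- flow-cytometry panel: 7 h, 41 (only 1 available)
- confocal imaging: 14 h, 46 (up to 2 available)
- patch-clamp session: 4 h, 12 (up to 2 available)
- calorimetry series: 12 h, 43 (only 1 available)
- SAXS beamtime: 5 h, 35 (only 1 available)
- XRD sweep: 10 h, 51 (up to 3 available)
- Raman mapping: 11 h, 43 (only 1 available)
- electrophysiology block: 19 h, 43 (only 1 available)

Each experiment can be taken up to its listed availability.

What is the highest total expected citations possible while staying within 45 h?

327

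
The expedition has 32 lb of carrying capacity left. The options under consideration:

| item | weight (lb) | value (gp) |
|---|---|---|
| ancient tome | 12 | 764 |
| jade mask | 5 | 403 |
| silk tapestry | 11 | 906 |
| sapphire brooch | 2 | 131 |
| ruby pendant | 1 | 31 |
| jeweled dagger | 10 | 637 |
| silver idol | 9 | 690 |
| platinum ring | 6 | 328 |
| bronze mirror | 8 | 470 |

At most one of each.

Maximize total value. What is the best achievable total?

Greedy by ratio would take jade mask + silk tapestry + sapphire brooch + ruby pendant + silver idol: 28 lb used, total 2161.
Dropping jade mask and ruby pendant frees 6 lb; slotting in jeweled dagger (10 lb) lifts the total to 2364 at 32 lb.
That's the maximum — no swap from here does better than 2364.

2364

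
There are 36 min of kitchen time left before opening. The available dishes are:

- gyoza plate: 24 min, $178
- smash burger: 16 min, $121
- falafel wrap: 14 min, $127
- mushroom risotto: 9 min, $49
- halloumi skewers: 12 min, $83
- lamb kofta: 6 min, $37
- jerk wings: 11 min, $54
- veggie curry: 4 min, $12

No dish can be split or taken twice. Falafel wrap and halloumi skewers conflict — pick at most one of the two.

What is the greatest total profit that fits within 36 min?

285

Ranking by ratio (profit/min): falafel wrap 9.07, smash burger 7.56, gyoza plate 7.42.
Smash burger + falafel wrap + lamb kofta uses 36 of the 36 min and totals 285.
An exhaustive check of the 256 subsets confirms 285.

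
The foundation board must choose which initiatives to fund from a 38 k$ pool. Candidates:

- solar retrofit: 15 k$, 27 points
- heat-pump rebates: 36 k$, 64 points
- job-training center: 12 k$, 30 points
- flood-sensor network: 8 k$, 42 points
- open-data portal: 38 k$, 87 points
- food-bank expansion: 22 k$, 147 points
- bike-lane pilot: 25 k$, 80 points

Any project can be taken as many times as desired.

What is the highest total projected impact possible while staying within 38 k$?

The ratio ordering already packs tightly: 2×flood-sensor network + food-bank expansion, 38 k$, 231.

231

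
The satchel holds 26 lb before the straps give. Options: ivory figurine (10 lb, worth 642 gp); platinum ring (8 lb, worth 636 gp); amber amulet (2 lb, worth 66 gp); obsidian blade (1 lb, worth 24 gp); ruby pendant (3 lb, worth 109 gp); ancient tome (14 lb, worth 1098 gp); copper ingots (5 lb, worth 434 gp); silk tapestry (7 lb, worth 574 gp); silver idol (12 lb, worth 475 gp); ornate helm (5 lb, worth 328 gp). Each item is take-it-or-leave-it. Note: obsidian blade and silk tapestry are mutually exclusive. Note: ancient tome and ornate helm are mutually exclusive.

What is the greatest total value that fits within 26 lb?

Taking ancient tome + copper ingots + silk tapestry: 26 lb used, 2106 in value.

2106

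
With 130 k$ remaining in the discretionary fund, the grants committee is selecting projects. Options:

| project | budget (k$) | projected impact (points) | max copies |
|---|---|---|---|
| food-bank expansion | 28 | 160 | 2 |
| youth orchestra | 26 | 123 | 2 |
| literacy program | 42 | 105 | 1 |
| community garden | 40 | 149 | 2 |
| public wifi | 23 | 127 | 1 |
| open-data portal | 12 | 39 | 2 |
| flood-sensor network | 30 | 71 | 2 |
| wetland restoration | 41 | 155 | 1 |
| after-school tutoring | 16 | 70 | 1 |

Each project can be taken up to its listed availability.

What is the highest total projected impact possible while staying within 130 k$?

648

A density-first pass picks 2×food-bank expansion + youth orchestra + public wifi + after-school tutoring — 640 at 121 k$.
Replace after-school tutoring with 2×open-data portal: the trade gains 8 net, giving 648 at 129 k$.
That's the maximum — no swap from here does better than 648.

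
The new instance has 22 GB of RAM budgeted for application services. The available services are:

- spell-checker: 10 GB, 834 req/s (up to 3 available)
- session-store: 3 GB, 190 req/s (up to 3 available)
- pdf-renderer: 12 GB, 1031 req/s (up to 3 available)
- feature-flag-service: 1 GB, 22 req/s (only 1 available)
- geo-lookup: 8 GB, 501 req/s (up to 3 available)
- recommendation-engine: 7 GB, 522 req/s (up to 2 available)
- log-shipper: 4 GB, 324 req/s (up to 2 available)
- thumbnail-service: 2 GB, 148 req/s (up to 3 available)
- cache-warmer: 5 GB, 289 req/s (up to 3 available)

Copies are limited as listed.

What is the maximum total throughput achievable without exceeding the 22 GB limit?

1865

Ranking by ratio (throughput/GB): pdf-renderer 85.92, spell-checker 83.40, log-shipper 81.00, recommendation-engine 74.57.
The ratio ordering already packs tightly: spell-checker + pdf-renderer, 22 GB, 1865.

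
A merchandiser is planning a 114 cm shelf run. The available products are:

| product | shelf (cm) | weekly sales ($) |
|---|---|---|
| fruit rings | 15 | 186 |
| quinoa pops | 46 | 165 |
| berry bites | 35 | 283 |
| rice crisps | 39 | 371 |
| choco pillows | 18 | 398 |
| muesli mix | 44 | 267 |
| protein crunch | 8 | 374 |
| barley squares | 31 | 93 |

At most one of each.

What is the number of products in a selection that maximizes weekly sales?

4

Optimal total is 1426.
berry bites + rice crisps + choco pillows + protein crunch hits 1426 at 100 cm.
Any selection reaching 1426 contains exactly 4 products.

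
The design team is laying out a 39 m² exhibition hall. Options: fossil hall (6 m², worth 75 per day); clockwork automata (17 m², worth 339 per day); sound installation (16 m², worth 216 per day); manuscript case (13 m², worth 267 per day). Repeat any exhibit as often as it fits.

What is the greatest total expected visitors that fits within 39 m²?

801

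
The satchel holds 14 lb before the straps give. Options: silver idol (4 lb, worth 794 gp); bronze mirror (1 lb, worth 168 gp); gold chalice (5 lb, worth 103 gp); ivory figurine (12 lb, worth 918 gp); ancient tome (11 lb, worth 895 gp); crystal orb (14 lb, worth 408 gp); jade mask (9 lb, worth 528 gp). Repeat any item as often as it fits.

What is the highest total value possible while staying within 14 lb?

The ratio ordering already packs tightly: 3×silver idol + 2×bronze mirror, 14 lb, 2718.
Every other selection either busts 14 lb or fails to beat 2718.

2718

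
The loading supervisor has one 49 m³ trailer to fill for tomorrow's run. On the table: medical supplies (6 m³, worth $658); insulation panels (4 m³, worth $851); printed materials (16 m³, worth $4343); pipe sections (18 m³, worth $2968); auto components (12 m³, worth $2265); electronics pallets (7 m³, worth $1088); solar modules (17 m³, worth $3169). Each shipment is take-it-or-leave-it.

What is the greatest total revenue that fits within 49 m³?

Taking insulation panels + printed materials + auto components + solar modules: 49 m³ used, 10628 in revenue.
Runner-up printed materials + auto components + solar modules tops out at 9777.

10628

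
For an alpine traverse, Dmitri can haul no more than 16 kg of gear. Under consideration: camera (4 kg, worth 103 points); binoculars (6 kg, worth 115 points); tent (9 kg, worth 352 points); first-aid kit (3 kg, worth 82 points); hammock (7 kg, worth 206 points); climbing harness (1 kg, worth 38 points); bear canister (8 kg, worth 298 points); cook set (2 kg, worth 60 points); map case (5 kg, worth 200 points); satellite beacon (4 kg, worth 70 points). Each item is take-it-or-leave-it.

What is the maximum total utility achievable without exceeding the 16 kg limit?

612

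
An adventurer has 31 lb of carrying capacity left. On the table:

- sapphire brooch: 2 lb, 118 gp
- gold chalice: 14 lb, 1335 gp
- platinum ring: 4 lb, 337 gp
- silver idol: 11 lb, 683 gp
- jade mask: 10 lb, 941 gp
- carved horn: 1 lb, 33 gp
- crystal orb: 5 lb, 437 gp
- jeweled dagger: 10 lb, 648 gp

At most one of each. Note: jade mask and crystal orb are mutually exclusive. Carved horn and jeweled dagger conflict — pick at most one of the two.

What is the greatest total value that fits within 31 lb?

Sapphire brooch + gold chalice + platinum ring + jade mask + carved horn uses 31 of the 31 lb and totals 2764.
No other feasible combination exceeds 2764.

2764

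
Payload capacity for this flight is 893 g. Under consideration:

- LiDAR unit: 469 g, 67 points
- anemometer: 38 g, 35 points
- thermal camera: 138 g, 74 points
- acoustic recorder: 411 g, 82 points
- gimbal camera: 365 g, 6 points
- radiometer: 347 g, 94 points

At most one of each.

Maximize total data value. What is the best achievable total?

211

Taking the top-ratio sensors first gives anemometer + thermal camera + gimbal camera + radiometer for 209 (888 g).
Replace thermal camera and gimbal camera with acoustic recorder: the trade gains 2 net, giving 211 at 796 g.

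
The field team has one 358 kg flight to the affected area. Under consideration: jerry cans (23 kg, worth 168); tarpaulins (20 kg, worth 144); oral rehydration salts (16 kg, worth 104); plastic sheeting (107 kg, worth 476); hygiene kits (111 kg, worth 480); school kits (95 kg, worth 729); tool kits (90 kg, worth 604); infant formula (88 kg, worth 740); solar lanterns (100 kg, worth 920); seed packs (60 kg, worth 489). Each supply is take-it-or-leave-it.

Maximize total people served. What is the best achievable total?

2897

Greedy by ratio would take school kits + infant formula + solar lanterns + seed packs: 343 kg used, total 2878.
The 95 kg tied up in school kits is better spent on tarpaulins + tool kits — total rises to 2897 (358 kg).
Every other selection either busts 358 kg or fails to beat 2897.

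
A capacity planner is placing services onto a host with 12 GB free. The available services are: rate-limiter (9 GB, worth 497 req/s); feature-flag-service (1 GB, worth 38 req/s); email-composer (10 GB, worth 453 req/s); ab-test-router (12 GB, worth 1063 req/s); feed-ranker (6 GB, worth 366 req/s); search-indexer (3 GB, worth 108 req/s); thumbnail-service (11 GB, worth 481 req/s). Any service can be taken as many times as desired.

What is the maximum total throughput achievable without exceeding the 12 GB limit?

Ranking by ratio (throughput/GB): ab-test-router 88.58, feed-ranker 61.00, rate-limiter 55.22.
Taking ab-test-router: 12 GB used, 1063 in throughput.

1063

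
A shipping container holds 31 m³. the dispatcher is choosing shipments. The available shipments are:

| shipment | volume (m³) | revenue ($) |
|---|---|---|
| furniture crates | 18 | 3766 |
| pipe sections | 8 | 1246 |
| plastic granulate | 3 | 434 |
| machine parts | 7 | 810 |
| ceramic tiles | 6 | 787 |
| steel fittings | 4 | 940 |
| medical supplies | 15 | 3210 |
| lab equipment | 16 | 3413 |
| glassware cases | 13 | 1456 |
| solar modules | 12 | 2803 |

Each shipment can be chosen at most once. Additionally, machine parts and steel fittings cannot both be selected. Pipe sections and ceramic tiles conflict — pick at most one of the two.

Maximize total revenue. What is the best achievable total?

Best packing: steel fittings + medical supplies + solar modules — 31 m³, 6953 total.
That's the maximum — no feasible swap from here does better than 6953.

6953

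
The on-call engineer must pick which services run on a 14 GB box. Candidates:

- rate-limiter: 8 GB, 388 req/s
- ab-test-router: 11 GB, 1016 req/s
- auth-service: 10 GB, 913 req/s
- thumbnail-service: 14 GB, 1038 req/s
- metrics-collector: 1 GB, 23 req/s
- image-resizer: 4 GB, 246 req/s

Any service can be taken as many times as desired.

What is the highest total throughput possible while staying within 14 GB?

1159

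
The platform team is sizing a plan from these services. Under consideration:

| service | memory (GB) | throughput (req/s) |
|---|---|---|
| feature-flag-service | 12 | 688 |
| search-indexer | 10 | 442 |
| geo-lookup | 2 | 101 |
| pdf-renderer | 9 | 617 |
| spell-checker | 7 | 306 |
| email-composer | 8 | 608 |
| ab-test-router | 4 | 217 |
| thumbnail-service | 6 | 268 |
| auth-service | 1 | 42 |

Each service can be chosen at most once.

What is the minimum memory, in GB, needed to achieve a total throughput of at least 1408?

21

Minimise GB subject to total throughput ≥ 1408.
pdf-renderer + email-composer + ab-test-router reaches 1442 using 21 GB.
Any bundle with less than 21 GB falls short of 1408.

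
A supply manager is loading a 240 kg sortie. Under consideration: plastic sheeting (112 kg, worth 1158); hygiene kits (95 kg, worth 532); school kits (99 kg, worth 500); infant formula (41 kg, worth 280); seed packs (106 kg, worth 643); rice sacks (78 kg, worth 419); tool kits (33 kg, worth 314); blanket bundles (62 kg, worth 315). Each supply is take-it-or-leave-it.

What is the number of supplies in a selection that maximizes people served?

3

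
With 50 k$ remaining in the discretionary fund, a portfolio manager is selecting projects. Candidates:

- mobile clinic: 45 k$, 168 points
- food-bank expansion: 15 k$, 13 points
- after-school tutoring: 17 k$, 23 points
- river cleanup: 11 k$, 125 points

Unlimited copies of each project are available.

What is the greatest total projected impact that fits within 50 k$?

500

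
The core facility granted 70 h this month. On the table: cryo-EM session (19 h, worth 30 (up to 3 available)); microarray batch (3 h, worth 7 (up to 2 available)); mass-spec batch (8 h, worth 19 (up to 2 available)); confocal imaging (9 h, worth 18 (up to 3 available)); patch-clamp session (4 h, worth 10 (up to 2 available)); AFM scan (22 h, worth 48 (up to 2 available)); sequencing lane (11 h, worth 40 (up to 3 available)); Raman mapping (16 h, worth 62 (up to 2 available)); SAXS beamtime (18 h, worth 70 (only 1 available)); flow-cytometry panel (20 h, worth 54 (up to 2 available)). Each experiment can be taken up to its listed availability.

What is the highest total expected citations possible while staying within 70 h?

Greedy by ratio would take 2×patch-clamp session + sequencing lane + 2×Raman mapping + SAXS beamtime: 69 h used, total 254.
Replace 2×patch-clamp session and Raman mapping with microarray batch + 2×sequencing lane: the trade gains 5 net, giving 259 at 70 h.
That's the maximum — no swap from here does better than 259.

259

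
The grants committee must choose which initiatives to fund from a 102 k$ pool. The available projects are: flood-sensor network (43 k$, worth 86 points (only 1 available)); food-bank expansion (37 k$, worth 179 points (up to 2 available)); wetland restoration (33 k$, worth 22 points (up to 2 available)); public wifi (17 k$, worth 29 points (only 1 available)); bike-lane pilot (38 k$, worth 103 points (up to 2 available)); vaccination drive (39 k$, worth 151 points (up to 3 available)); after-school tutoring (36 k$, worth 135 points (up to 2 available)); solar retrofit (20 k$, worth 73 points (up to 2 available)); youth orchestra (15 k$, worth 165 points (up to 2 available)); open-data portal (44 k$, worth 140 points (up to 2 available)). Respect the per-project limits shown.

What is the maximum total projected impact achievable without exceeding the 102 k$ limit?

600

Greedy by ratio would take food-bank expansion + solar retrofit + 2×youth orchestra: 87 k$ used, total 582.
Dropping food-bank expansion and solar retrofit frees 57 k$; slotting in 2×after-school tutoring (72 k$) lifts the total to 600 at 102 k$.
No other feasible combination exceeds 600.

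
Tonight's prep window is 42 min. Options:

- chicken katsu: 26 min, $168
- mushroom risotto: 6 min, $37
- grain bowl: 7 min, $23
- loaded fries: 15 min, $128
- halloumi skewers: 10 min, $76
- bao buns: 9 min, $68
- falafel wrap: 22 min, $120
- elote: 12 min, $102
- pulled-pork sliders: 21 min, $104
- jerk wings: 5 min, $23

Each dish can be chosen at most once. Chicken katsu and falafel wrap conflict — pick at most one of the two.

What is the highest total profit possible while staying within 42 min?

Ranking by ratio (profit/min): loaded fries 8.53, elote 8.50, halloumi skewers 7.60.
Greedy by ratio would take loaded fries + halloumi skewers + elote + jerk wings: 42 min used, total 329.
The 15 min tied up in halloumi skewers and jerk wings is better spent on mushroom risotto + bao buns — total rises to 335 (42 min).

335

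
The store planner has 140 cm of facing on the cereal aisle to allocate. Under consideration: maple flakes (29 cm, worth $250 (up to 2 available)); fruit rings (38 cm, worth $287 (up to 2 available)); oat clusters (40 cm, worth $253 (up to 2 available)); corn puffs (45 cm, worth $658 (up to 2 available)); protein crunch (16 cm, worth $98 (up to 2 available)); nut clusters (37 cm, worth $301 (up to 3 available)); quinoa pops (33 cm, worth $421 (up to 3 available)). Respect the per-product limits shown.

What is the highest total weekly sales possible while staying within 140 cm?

Best packing: 2×corn puffs + protein crunch + quinoa pops — 139 cm, 1835 total.
That's the maximum — no swap from here does better than 1835.

1835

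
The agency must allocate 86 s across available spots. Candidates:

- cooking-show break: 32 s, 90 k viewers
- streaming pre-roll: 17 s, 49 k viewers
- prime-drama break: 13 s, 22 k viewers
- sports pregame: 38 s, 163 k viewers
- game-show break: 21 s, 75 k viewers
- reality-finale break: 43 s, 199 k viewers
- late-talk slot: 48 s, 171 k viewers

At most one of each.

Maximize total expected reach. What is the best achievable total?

362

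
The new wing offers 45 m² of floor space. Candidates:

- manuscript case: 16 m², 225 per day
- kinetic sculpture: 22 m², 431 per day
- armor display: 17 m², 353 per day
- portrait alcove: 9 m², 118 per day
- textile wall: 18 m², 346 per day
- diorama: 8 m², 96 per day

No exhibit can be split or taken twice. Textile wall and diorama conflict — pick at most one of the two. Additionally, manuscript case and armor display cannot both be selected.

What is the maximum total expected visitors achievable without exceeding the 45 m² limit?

Density check — armor display 20.76, kinetic sculpture 19.59, textile wall 19.22 are the best per m².
Taking the top-ratio exhibits first gives kinetic sculpture + armor display for 784 (39 m²).
The 22 m² tied up in kinetic sculpture is better spent on portrait alcove + textile wall — total rises to 817 (44 m²).
An exhaustive check of the 64 subsets confirms 817.

817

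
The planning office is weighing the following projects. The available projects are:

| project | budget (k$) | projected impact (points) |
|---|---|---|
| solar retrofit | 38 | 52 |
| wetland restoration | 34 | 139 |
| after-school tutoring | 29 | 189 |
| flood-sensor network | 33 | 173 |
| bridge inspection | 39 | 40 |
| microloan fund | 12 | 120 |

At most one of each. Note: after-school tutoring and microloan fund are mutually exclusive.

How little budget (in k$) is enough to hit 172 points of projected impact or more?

Need the lightest bundle worth ≥ 172.
after-school tutoring reaches 189 using 29 k$.
No combination under 29 k$ hits 172.

29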